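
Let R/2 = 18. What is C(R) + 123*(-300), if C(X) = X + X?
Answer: -36828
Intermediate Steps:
R = 36 (R = 2*18 = 36)
C(X) = 2*X
C(R) + 123*(-300) = 2*36 + 123*(-300) = 72 - 36900 = -36828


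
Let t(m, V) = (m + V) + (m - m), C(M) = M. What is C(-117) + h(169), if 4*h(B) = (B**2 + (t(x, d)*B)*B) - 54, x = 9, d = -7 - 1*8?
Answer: -143327/4 ≈ -35832.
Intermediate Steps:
d = -15 (d = -7 - 8 = -15)
t(m, V) = V + m (t(m, V) = (V + m) + 0 = V + m)
h(B) = -27/2 - 5*B**2/4 (h(B) = ((B**2 + ((-15 + 9)*B)*B) - 54)/4 = ((B**2 + (-6*B)*B) - 54)/4 = ((B**2 - 6*B**2) - 54)/4 = (-5*B**2 - 54)/4 = (-54 - 5*B**2)/4 = -27/2 - 5*B**2/4)
C(-117) + h(169) = -117 + (-27/2 - 5/4*169**2) = -117 + (-27/2 - 5/4*28561) = -117 + (-27/2 - 142805/4) = -117 - 142859/4 = -143327/4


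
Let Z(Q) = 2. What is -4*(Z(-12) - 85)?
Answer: 332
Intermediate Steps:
-4*(Z(-12) - 85) = -4*(2 - 85) = -4*(-83) = 332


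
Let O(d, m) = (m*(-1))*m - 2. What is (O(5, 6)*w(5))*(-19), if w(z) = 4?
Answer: 2888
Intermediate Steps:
O(d, m) = -2 - m² (O(d, m) = (-m)*m - 2 = -m² - 2 = -2 - m²)
(O(5, 6)*w(5))*(-19) = ((-2 - 1*6²)*4)*(-19) = ((-2 - 1*36)*4)*(-19) = ((-2 - 36)*4)*(-19) = -38*4*(-19) = -152*(-19) = 2888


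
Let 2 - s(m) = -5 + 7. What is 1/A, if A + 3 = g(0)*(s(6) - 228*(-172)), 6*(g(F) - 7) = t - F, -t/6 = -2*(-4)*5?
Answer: -1/1294131 ≈ -7.7272e-7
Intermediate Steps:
s(m) = 0 (s(m) = 2 - (-5 + 7) = 2 - 1*2 = 2 - 2 = 0)
t = -240 (t = -6*(-2*(-4))*5 = -48*5 = -6*40 = -240)
g(F) = -33 - F/6 (g(F) = 7 + (-240 - F)/6 = 7 + (-40 - F/6) = -33 - F/6)
A = -1294131 (A = -3 + (-33 - ⅙*0)*(0 - 228*(-172)) = -3 + (-33 + 0)*(0 + 39216) = -3 - 33*39216 = -3 - 1294128 = -1294131)
1/A = 1/(-1294131) = -1/1294131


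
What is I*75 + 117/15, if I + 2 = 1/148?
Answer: -104853/740 ≈ -141.69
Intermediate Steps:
I = -295/148 (I = -2 + 1/148 = -295/148 ≈ -1.9932)
I*75 + 117/15 = -295/148*75 + 117/15 = -22125/148 + 117*(1/15) = -22125/148 + 39/5 = -104853/740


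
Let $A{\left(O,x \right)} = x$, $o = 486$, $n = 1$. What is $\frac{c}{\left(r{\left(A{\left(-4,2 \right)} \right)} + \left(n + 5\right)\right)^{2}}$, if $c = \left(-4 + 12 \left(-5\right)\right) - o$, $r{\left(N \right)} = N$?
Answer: $- \frac{275}{32} \approx -8.5938$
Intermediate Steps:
$c = -550$ ($c = \left(-4 + 12 \left(-5\right)\right) - 486 = \left(-4 - 60\right) - 486 = -64 - 486 = -550$)
$\frac{c}{\left(r{\left(A{\left(-4,2 \right)} \right)} + \left(n + 5\right)\right)^{2}} = - \frac{550}{\left(2 + \left(1 + 5\right)\right)^{2}} = - \frac{550}{\left(2 + 6\right)^{2}} = - \frac{550}{8^{2}} = - \frac{550}{64} = \left(-550\right) \frac{1}{64} = - \frac{275}{32}$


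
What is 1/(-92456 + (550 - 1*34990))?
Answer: -1/126896 ≈ -7.8805e-6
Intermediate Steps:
1/(-92456 + (550 - 1*34990)) = 1/(-92456 + (550 - 34990)) = 1/(-92456 - 34440) = 1/(-126896) = -1/126896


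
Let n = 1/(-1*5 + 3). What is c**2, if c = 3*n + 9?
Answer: 225/4 ≈ 56.250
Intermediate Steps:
n = -1/2 (n = 1/(-5 + 3) = 1/(-2) = -1/2 ≈ -0.50000)
c = 15/2 (c = 3*(-1/2) + 9 = -3/2 + 9 = 15/2 ≈ 7.5000)
c**2 = (15/2)**2 = 225/4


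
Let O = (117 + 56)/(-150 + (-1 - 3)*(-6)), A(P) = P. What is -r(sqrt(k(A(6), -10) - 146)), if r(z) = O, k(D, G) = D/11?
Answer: 173/126 ≈ 1.3730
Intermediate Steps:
k(D, G) = D/11 (k(D, G) = D*(1/11) = D/11)
O = -173/126 (O = 173/(-150 - 4*(-6)) = 173/(-150 + 24) = 173/(-126) = 173*(-1/126) = -173/126 ≈ -1.3730)
r(z) = -173/126
-r(sqrt(k(A(6), -10) - 146)) = -1*(-173/126) = 173/126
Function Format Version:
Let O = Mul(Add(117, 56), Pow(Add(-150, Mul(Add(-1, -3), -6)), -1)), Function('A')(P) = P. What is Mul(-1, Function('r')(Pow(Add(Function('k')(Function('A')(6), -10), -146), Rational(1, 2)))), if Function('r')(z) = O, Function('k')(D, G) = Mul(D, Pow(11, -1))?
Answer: Rational(173, 126) ≈ 1.3730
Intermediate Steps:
Function('k')(D, G) = Mul(Rational(1, 11), D) (Function('k')(D, G) = Mul(D, Rational(1, 11)) = Mul(Rational(1, 11), D))
O = Rational(-173, 126) (O = Mul(173, Pow(Add(-150, Mul(-4, -6)), -1)) = Mul(173, Pow(Add(-150, 24), -1)) = Mul(173, Pow(-126, -1)) = Mul(173, Rational(-1, 126)) = Rational(-173, 126) ≈ -1.3730)
Function('r')(z) = Rational(-173, 126)
Mul(-1, Function('r')(Pow(Add(Function('k')(Function('A')(6), -10), -146), Rational(1, 2)))) = Mul(-1, Rational(-173, 126)) = Rational(173, 126)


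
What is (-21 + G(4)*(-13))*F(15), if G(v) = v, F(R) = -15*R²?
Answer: 246375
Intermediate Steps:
(-21 + G(4)*(-13))*F(15) = (-21 + 4*(-13))*(-15*15²) = (-21 - 52)*(-15*225) = -73*(-3375) = 246375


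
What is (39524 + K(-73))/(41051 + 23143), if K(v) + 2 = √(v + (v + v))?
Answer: 6587/10699 + I*√219/64194 ≈ 0.61567 + 0.00023053*I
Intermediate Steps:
K(v) = -2 + √3*√v (K(v) = -2 + √(v + (v + v)) = -2 + √(v + 2*v) = -2 + √(3*v) = -2 + √3*√v)
(39524 + K(-73))/(41051 + 23143) = (39524 + (-2 + √3*√(-73)))/(41051 + 23143) = (39524 + (-2 + √3*(I*√73)))/64194 = (39524 + (-2 + I*√219))*(1/64194) = (39522 + I*√219)*(1/64194) = 6587/10699 + I*√219/64194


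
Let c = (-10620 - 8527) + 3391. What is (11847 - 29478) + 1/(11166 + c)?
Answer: -80926291/4590 ≈ -17631.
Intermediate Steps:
c = -15756 (c = -19147 + 3391 = -15756)
(11847 - 29478) + 1/(11166 + c) = (11847 - 29478) + 1/(11166 - 15756) = -17631 + 1/(-4590) = -17631 - 1/4590 = -80926291/4590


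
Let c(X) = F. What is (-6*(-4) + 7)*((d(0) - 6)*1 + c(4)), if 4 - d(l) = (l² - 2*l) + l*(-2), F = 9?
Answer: 217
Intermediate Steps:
c(X) = 9
d(l) = 4 - l² + 4*l (d(l) = 4 - ((l² - 2*l) + l*(-2)) = 4 - ((l² - 2*l) - 2*l) = 4 - (l² - 4*l) = 4 + (-l² + 4*l) = 4 - l² + 4*l)
(-6*(-4) + 7)*((d(0) - 6)*1 + c(4)) = (-6*(-4) + 7)*(((4 - 1*0² + 4*0) - 6)*1 + 9) = (24 + 7)*(((4 - 1*0 + 0) - 6)*1 + 9) = 31*(((4 + 0 + 0) - 6)*1 + 9) = 31*((4 - 6)*1 + 9) = 31*(-2*1 + 9) = 31*(-2 + 9) = 31*7 = 217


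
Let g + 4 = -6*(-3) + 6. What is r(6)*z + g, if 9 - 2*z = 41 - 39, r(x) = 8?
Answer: 48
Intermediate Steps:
z = 7/2 (z = 9/2 - (41 - 39)/2 = 9/2 - ½*2 = 9/2 - 1 = 7/2 ≈ 3.5000)
g = 20 (g = -4 + (-6*(-3) + 6) = -4 + (18 + 6) = -4 + 24 = 20)
r(6)*z + g = 8*(7/2) + 20 = 28 + 20 = 48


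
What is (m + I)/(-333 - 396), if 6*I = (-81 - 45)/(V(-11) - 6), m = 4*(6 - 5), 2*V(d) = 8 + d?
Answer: -34/3645 ≈ -0.0093278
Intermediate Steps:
V(d) = 4 + d/2 (V(d) = (8 + d)/2 = 4 + d/2)
m = 4 (m = 4*1 = 4)
I = 14/5 (I = ((-81 - 45)/((4 + (½)*(-11)) - 6))/6 = (-126/((4 - 11/2) - 6))/6 = (-126/(-3/2 - 6))/6 = (-126/(-15/2))/6 = (-126*(-2/15))/6 = (⅙)*(84/5) = 14/5 ≈ 2.8000)
(m + I)/(-333 - 396) = (4 + 14/5)/(-333 - 396) = (34/5)/(-729) = (34/5)*(-1/729) = -34/3645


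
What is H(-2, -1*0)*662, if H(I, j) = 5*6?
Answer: 19860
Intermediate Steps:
H(I, j) = 30
H(-2, -1*0)*662 = 30*662 = 19860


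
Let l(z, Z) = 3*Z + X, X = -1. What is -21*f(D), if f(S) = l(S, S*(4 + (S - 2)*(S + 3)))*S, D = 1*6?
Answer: -90594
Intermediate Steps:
D = 6
l(z, Z) = -1 + 3*Z (l(z, Z) = 3*Z - 1 = -1 + 3*Z)
f(S) = S*(-1 + 3*S*(4 + (-2 + S)*(3 + S))) (f(S) = (-1 + 3*(S*(4 + (S - 2)*(S + 3))))*S = (-1 + 3*(S*(4 + (-2 + S)*(3 + S))))*S = (-1 + 3*S*(4 + (-2 + S)*(3 + S)))*S = S*(-1 + 3*S*(4 + (-2 + S)*(3 + S))))
-21*f(D) = -126*(-1 + 3*6*(-2 + 6 + 6²)) = -126*(-1 + 3*6*(-2 + 6 + 36)) = -126*(-1 + 3*6*40) = -126*(-1 + 720) = -126*719 = -21*4314 = -90594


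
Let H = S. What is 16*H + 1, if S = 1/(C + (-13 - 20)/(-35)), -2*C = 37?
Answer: 109/1229 ≈ 0.088690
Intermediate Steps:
C = -37/2 (C = -½*37 = -37/2 ≈ -18.500)
S = -70/1229 (S = 1/(-37/2 + (-13 - 20)/(-35)) = 1/(-37/2 - 33*(-1/35)) = 1/(-37/2 + 33/35) = 1/(-1229/70) = -70/1229 ≈ -0.056957)
H = -70/1229 ≈ -0.056957
16*H + 1 = 16*(-70/1229) + 1 = -1120/1229 + 1 = 109/1229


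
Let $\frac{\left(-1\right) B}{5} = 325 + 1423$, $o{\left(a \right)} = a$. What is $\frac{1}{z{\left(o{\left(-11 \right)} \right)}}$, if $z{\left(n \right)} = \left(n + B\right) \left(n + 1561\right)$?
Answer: $- \frac{1}{13564050} \approx -7.3724 \cdot 10^{-8}$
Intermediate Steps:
$B = -8740$ ($B = - 5 \left(325 + 1423\right) = \left(-5\right) 1748 = -8740$)
$z{\left(n \right)} = \left(-8740 + n\right) \left(1561 + n\right)$ ($z{\left(n \right)} = \left(n - 8740\right) \left(n + 1561\right) = \left(-8740 + n\right) \left(1561 + n\right)$)
$\frac{1}{z{\left(o{\left(-11 \right)} \right)}} = \frac{1}{-13643140 + \left(-11\right)^{2} - -78969} = \frac{1}{-13643140 + 121 + 78969} = \frac{1}{-13564050} = - \frac{1}{13564050}$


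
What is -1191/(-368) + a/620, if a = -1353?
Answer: 60129/57040 ≈ 1.0542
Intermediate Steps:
-1191/(-368) + a/620 = -1191/(-368) - 1353/620 = -1191*(-1/368) - 1353*1/620 = 1191/368 - 1353/620 = 60129/57040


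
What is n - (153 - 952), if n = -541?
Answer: 258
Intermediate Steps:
n - (153 - 952) = -541 - (153 - 952) = -541 - 1*(-799) = -541 + 799 = 258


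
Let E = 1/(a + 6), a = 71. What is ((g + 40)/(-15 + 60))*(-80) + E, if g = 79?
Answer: -146599/693 ≈ -211.54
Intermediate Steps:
E = 1/77 (E = 1/(71 + 6) = 1/77 ≈ 0.012987)
((g + 40)/(-15 + 60))*(-80) + E = ((79 + 40)/(-15 + 60))*(-80) + 1/77 = (119/45)*(-80) + 1/77 = -1904/9 + 1/77 = -146599/693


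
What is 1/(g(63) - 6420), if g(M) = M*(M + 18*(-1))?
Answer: -1/3585 ≈ -0.00027894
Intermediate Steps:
g(M) = M*(-18 + M) (g(M) = M*(M - 18) = M*(-18 + M))
1/(g(63) - 6420) = 1/(63*(-18 + 63) - 6420) = 1/(63*45 - 6420) = 1/(2835 - 6420) = 1/(-3585) = -1/3585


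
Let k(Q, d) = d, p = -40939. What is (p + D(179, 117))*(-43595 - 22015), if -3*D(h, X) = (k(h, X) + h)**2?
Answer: 4602169710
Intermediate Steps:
D(h, X) = -(X + h)**2/3
(p + D(179, 117))*(-43595 - 22015) = (-40939 - (117 + 179)**2/3)*(-43595 - 22015) = (-40939 - 1/3*296**2)*(-65610) = (-40939 - 1/3*87616)*(-65610) = (-40939 - 87616/3)*(-65610) = -210433/3*(-65610) = 4602169710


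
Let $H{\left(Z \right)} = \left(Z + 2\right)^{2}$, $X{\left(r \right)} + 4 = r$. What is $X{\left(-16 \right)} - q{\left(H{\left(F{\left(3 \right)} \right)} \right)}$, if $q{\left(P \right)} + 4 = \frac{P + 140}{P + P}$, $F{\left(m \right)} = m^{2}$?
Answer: $- \frac{4133}{242} \approx -17.079$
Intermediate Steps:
$X{\left(r \right)} = -4 + r$
$H{\left(Z \right)} = \left(2 + Z\right)^{2}$
$q{\left(P \right)} = -4 + \frac{140 + P}{2 P}$ ($q{\left(P \right)} = -4 + \frac{P + 140}{P + P} = -4 + \frac{140 + P}{2 P}$)
$X{\left(-16 \right)} - q{\left(H{\left(F{\left(3 \right)} \right)} \right)} = \left(-4 - 16\right) - \left(- \frac{7}{2} + \frac{70}{\left(2 + 3^{2}\right)^{2}}\right) = -20 - \left(- \frac{7}{2} + \frac{70}{\left(2 + 9\right)^{2}}\right) = -20 - \left(- \frac{7}{2} + \frac{70}{11^{2}}\right) = -20 - \left(- \frac{7}{2} + \frac{70}{121}\right) = -20 - - \frac{707}{242} = -20 + \frac{707}{242} = - \frac{4133}{242}$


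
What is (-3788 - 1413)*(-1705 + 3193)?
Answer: -7739088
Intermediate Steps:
(-3788 - 1413)*(-1705 + 3193) = -5201*1488 = -7739088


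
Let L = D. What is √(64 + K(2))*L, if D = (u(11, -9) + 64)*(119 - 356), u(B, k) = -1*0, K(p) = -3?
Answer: -15168*√61 ≈ -1.1847e+5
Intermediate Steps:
u(B, k) = 0
D = -15168 (D = (0 + 64)*(119 - 356) = 64*(-237) = -15168)
L = -15168
√(64 + K(2))*L = √(64 - 3)*(-15168) = √61*(-15168) = -15168*√61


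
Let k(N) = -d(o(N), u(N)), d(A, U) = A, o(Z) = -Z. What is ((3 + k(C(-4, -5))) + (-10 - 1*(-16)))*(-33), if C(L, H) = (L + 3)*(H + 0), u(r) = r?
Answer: -462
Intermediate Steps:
C(L, H) = H*(3 + L) (C(L, H) = (3 + L)*H = H*(3 + L))
k(N) = N (k(N) = -(-1)*N = N)
((3 + k(C(-4, -5))) + (-10 - 1*(-16)))*(-33) = ((3 - 5*(3 - 4)) + (-10 - 1*(-16)))*(-33) = ((3 - 5*(-1)) + (-10 + 16))*(-33) = ((3 + 5) + 6)*(-33) = (8 + 6)*(-33) = 14*(-33) = -462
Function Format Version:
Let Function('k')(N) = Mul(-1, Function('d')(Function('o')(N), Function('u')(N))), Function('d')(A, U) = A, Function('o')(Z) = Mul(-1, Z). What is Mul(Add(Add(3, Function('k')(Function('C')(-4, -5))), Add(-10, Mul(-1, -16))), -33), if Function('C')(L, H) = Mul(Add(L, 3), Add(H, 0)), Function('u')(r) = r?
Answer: -462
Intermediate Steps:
Function('C')(L, H) = Mul(H, Add(3, L)) (Function('C')(L, H) = Mul(Add(3, L), H) = Mul(H, Add(3, L)))
Function('k')(N) = N (Function('k')(N) = Mul(-1, Mul(-1, N)) = N)
Mul(Add(Add(3, Function('k')(Function('C')(-4, -5))), Add(-10, Mul(-1, -16))), -33) = Mul(Add(Add(3, Mul(-5, Add(3, -4))), Add(-10, Mul(-1, -16))), -33) = Mul(Add(Add(3, Mul(-5, -1)), Add(-10, 16)), -33) = Mul(Add(Add(3, 5), 6), -33) = Mul(Add(8, 6), -33) = Mul(14, -33) = -462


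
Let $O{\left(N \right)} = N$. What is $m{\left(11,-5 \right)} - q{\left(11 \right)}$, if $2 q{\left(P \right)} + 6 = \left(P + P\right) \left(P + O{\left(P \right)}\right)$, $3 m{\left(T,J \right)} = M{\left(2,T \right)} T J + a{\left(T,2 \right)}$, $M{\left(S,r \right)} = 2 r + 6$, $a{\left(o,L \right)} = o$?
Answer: $- \frac{2246}{3} \approx -748.67$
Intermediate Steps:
$M{\left(S,r \right)} = 6 + 2 r$
$m{\left(T,J \right)} = \frac{T}{3} + \frac{J T \left(6 + 2 T\right)}{3}$ ($m{\left(T,J \right)} = \frac{\left(6 + 2 T\right) T J + T}{3} = \frac{T \left(6 + 2 T\right) J + T}{3} = \frac{J T \left(6 + 2 T\right) + T}{3} = \frac{T + J T \left(6 + 2 T\right)}{3} = \frac{T}{3} + \frac{J T \left(6 + 2 T\right)}{3}$)
$q{\left(P \right)} = -3 + 2 P^{2}$ ($q{\left(P \right)} = -3 + \frac{\left(P + P\right) \left(P + P\right)}{2} = -3 + \frac{2 P 2 P}{2} = -3 + \frac{4 P^{2}}{2} = -3 + 2 P^{2}$)
$m{\left(11,-5 \right)} - q{\left(11 \right)} = \frac{1}{3} \cdot 11 \left(1 + 2 \left(-5\right) \left(3 + 11\right)\right) - \left(-3 + 2 \cdot 11^{2}\right) = \frac{1}{3} \cdot 11 \left(1 + 2 \left(-5\right) 14\right) - \left(-3 + 2 \cdot 121\right) = \frac{1}{3} \cdot 11 \left(1 - 140\right) - \left(-3 + 242\right) = \frac{1}{3} \cdot 11 \left(-139\right) - 239 = - \frac{1529}{3} - 239 = - \frac{2246}{3}$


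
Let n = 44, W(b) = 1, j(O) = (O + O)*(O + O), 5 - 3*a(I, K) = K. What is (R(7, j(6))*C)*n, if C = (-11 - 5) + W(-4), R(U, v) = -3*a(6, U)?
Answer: -1320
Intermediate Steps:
a(I, K) = 5/3 - K/3
j(O) = 4*O² (j(O) = (2*O)*(2*O) = 4*O²)
R(U, v) = -5 + U (R(U, v) = -3*(5/3 - U/3) = -5 + U)
C = -15 (C = (-11 - 5) + 1 = -16 + 1 = -15)
(R(7, j(6))*C)*n = ((-5 + 7)*(-15))*44 = (2*(-15))*44 = -30*44 = -1320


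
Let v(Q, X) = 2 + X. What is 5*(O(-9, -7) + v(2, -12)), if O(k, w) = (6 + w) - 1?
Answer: -60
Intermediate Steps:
O(k, w) = 5 + w
5*(O(-9, -7) + v(2, -12)) = 5*((5 - 7) + (2 - 12)) = 5*(-2 - 10) = 5*(-12) = -60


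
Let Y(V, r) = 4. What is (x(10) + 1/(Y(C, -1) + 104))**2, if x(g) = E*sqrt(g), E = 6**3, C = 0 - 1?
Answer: 5441955841/11664 + 4*sqrt(10) ≈ 4.6657e+5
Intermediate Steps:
C = -1
E = 216
x(g) = 216*sqrt(g)
(x(10) + 1/(Y(C, -1) + 104))**2 = (216*sqrt(10) + 1/(4 + 104))**2 = (216*sqrt(10) + 1/108)**2 = (1/108 + 216*sqrt(10))**2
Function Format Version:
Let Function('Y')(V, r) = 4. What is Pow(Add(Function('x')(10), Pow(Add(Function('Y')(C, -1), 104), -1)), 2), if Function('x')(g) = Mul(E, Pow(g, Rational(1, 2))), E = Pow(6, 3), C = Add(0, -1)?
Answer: Add(Rational(5441955841, 11664), Mul(4, Pow(10, Rational(1, 2)))) ≈ 4.6657e+5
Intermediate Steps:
C = -1
E = 216
Function('x')(g) = Mul(216, Pow(g, Rational(1, 2)))
Pow(Add(Function('x')(10), Pow(Add(Function('Y')(C, -1), 104), -1)), 2) = Pow(Add(Mul(216, Pow(10, Rational(1, 2))), Pow(Add(4, 104), -1)), 2) = Pow(Add(Mul(216, Pow(10, Rational(1, 2))), Pow(108, -1)), 2) = Pow(Add(Mul(216, Pow(10, Rational(1, 2))), Rational(1, 108)), 2) = Pow(Add(Rational(1, 108), Mul(216, Pow(10, Rational(1, 2)))), 2)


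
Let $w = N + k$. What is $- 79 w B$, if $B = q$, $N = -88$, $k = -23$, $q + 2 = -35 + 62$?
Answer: $219225$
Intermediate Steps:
$q = 25$ ($q = -2 + \left(-35 + 62\right) = -2 + 27 = 25$)
$B = 25$
$w = -111$ ($w = -88 - 23 = -111$)
$- 79 w B = \left(-79\right) \left(-111\right) 25 = 8769 \cdot 25 = 219225$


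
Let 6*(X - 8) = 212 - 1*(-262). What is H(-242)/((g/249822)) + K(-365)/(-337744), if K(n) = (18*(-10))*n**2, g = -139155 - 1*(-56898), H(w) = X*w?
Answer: 148201864543431/2315150684 ≈ 64014.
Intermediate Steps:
X = 87 (X = 8 + (212 - 1*(-262))/6 = 8 + (212 + 262)/6 = 8 + (1/6)*474 = 8 + 79 = 87)
H(w) = 87*w
g = -82257 (g = -139155 + 56898 = -82257)
K(n) = -180*n**2
H(-242)/((g/249822)) + K(-365)/(-337744) = (87*(-242))/((-82257/249822)) - 180*(-365)**2/(-337744) = -21054/((-82257*1/249822)) - 180*133225*(-1/337744) = -21054/(-27419/83274) - 23980500*(-1/337744) = -21054*(-83274/27419) + 5995125/84436 = 1753250796/27419 + 5995125/84436 = 148201864543431/2315150684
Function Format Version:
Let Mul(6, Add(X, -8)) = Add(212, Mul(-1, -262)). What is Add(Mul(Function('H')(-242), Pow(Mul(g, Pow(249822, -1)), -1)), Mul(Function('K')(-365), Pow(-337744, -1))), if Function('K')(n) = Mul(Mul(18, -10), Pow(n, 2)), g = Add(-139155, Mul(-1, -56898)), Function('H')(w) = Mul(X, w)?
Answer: Rational(148201864543431, 2315150684) ≈ 64014.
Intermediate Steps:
X = 87 (X = Add(8, Mul(Rational(1, 6), Add(212, Mul(-1, -262)))) = Add(8, Mul(Rational(1, 6), Add(212, 262))) = Add(8, Mul(Rational(1, 6), 474)) = Add(8, 79) = 87)
Function('H')(w) = Mul(87, w)
g = -82257 (g = Add(-139155, 56898) = -82257)
Function('K')(n) = Mul(-180, Pow(n, 2))
Add(Mul(Function('H')(-242), Pow(Mul(g, Pow(249822, -1)), -1)), Mul(Function('K')(-365), Pow(-337744, -1))) = Add(Mul(Mul(87, -242), Pow(Mul(-82257, Pow(249822, -1)), -1)), Mul(Mul(-180, Pow(-365, 2)), Pow(-337744, -1))) = Add(Mul(-21054, Pow(Mul(-82257, Rational(1, 249822)), -1)), Mul(Mul(-180, 133225), Rational(-1, 337744))) = Add(Mul(-21054, Pow(Rational(-27419, 83274), -1)), Mul(-23980500, Rational(-1, 337744))) = Add(Mul(-21054, Rational(-83274, 27419)), Rational(5995125, 84436)) = Add(Rational(1753250796, 27419), Rational(5995125, 84436)) = Rational(148201864543431, 2315150684)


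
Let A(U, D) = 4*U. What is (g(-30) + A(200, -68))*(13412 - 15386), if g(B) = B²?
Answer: -3355800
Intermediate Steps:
(g(-30) + A(200, -68))*(13412 - 15386) = ((-30)² + 4*200)*(13412 - 15386) = (900 + 800)*(-1974) = 1700*(-1974) = -3355800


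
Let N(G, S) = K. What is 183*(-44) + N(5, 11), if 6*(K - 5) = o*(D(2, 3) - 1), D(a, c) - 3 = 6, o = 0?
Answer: -8047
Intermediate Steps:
D(a, c) = 9 (D(a, c) = 3 + 6 = 9)
K = 5 (K = 5 + (0*(9 - 1))/6 = 5 + (0*8)/6 = 5 + (1/6)*0 = 5 + 0 = 5)
N(G, S) = 5
183*(-44) + N(5, 11) = 183*(-44) + 5 = -8052 + 5 = -8047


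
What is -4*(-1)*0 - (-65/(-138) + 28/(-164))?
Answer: -1699/5658 ≈ -0.30028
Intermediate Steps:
-4*(-1)*0 - (-65/(-138) + 28/(-164)) = 4*0 - (-65*(-1/138) + 28*(-1/164)) = 0 - (65/138 - 7/41) = 0 - 1*1699/5658 = 0 - 1699/5658 = -1699/5658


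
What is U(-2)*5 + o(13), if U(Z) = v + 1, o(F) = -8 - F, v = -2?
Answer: -26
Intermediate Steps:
U(Z) = -1 (U(Z) = -2 + 1 = -1)
U(-2)*5 + o(13) = -1*5 + (-8 - 1*13) = -5 + (-8 - 13) = -5 - 21 = -26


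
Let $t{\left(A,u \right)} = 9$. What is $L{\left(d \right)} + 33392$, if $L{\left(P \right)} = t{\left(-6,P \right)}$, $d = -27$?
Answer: $33401$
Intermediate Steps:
$L{\left(P \right)} = 9$
$L{\left(d \right)} + 33392 = 9 + 33392 = 33401$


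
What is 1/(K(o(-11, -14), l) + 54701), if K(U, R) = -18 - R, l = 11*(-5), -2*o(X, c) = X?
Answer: 1/54738 ≈ 1.8269e-5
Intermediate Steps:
o(X, c) = -X/2
l = -55
1/(K(o(-11, -14), l) + 54701) = 1/((-18 - 1*(-55)) + 54701) = 1/((-18 + 55) + 54701) = 1/(37 + 54701) = 1/54738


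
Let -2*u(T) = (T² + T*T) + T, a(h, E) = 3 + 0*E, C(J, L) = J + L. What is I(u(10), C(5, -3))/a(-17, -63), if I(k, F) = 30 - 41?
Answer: -11/3 ≈ -3.6667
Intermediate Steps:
a(h, E) = 3 (a(h, E) = 3 + 0 = 3)
u(T) = -T² - T/2 (u(T) = -((T² + T*T) + T)/2 = -((T² + T²) + T)/2 = -(2*T² + T)/2 = -(T + 2*T²)/2 = -T² - T/2)
I(k, F) = -11
I(u(10), C(5, -3))/a(-17, -63) = -11/3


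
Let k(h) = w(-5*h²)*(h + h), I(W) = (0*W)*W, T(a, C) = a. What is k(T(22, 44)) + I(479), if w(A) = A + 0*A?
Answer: -106480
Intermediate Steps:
I(W) = 0 (I(W) = 0*W = 0)
w(A) = A (w(A) = A + 0 = A)
k(h) = -10*h³ (k(h) = (-5*h²)*(h + h) = (-5*h²)*(2*h) = -10*h³)
k(T(22, 44)) + I(479) = -10*22³ + 0 = -10*10648 + 0 = -106480 + 0 = -106480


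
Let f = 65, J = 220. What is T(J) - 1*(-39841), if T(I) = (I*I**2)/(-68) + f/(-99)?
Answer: -196486702/1683 ≈ -1.1675e+5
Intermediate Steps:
T(I) = -65/99 - I**3/68 (T(I) = (I*I**2)/(-68) + 65/(-99) = I**3*(-1/68) + 65*(-1/99) = -I**3/68 - 65/99 = -65/99 - I**3/68)
T(J) - 1*(-39841) = (-65/99 - 1/68*220**3) - 1*(-39841) = (-65/99 - 1/68*10648000) + 39841 = (-65/99 - 2662000/17) + 39841 = -263539105/1683 + 39841 = -196486702/1683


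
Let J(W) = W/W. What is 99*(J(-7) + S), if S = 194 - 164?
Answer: 3069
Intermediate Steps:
S = 30
J(W) = 1
99*(J(-7) + S) = 99*(1 + 30) = 99*31 = 3069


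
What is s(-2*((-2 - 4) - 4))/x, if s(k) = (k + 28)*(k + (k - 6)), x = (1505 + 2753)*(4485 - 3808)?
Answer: 816/1441333 ≈ 0.00056614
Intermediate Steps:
x = 2882666 (x = 4258*677 = 2882666)
s(k) = (-6 + 2*k)*(28 + k) (s(k) = (28 + k)*(k + (-6 + k)) = (28 + k)*(-6 + 2*k) = (-6 + 2*k)*(28 + k))
s(-2*((-2 - 4) - 4))/x = (-168 + 2*(-2*((-2 - 4) - 4))**2 + 50*(-2*((-2 - 4) - 4)))/2882666 = (-168 + 2*(-2*(-6 - 4))**2 + 50*(-2*(-6 - 4)))*(1/2882666) = (-168 + 2*(-2*(-10))**2 + 50*(-2*(-10)))*(1/2882666) = (-168 + 2*20**2 + 50*20)*(1/2882666) = (-168 + 2*400 + 1000)*(1/2882666) = (-168 + 800 + 1000)*(1/2882666) = 1632*(1/2882666) = 816/1441333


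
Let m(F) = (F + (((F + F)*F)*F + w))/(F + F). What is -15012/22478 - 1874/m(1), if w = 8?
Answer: -42206338/123629 ≈ -341.40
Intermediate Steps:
m(F) = (8 + F + 2*F³)/(2*F) (m(F) = (F + (((F + F)*F)*F + 8))/(F + F) = (F + (((2*F)*F)*F + 8))/((2*F)) = (F + ((2*F²)*F + 8))*(1/(2*F)) = (F + (2*F³ + 8))*(1/(2*F)) = (F + (8 + 2*F³))*(1/(2*F)) = (8 + F + 2*F³)*(1/(2*F)) = (8 + F + 2*F³)/(2*F))
-15012/22478 - 1874/m(1) = -15012/22478 - 1874/(4 + 1³ + (½)*1) = -15012*1/22478 - 1874/(4 + 1 + ½) = -7506/11239 - 1874/(1*(11/2)) = -7506/11239 - 1874/11/2 = -7506/11239 - 1874*2/11 = -7506/11239 - 3748/11 = -42206338/123629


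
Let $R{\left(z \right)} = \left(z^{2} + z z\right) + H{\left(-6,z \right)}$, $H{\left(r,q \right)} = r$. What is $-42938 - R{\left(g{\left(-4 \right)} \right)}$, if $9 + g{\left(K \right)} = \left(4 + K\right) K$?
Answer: $-43094$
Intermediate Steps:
$g{\left(K \right)} = -9 + K \left(4 + K\right)$ ($g{\left(K \right)} = -9 + \left(4 + K\right) K = -9 + K \left(4 + K\right)$)
$R{\left(z \right)} = -6 + 2 z^{2}$ ($R{\left(z \right)} = \left(z^{2} + z z\right) - 6 = \left(z^{2} + z^{2}\right) - 6 = 2 z^{2} - 6 = -6 + 2 z^{2}$)
$-42938 - R{\left(g{\left(-4 \right)} \right)} = -42938 - \left(-6 + 2 \left(-9 + \left(-4\right)^{2} + 4 \left(-4\right)\right)^{2}\right) = -42938 - \left(-6 + 2 \left(-9 + 16 - 16\right)^{2}\right) = -42938 - \left(-6 + 2 \left(-9\right)^{2}\right) = -42938 - \left(-6 + 2 \cdot 81\right) = -42938 - \left(-6 + 162\right) = -42938 - 156 = -43094$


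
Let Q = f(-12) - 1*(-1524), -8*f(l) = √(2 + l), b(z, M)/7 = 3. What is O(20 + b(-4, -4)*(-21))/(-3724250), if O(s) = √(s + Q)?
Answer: -√(17648 - 2*I*√10)/14897000 ≈ -8.9176e-6 + 1.5979e-9*I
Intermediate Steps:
b(z, M) = 21 (b(z, M) = 7*3 = 21)
f(l) = -√(2 + l)/8
Q = 1524 - I*√10/8 (Q = -√(2 - 12)/8 - 1*(-1524) = -I*√10/8 + 1524 = 1524 - I*√10/8 ≈ 1524.0 - 0.39528*I)
O(s) = √(1524 + s - I*√10/8) (O(s) = √(s + (1524 - I*√10/8)) = √(1524 + s - I*√10/8))
O(20 + b(-4, -4)*(-21))/(-3724250) = (√(24384 + 16*(20 + 21*(-21)) - 2*I*√10)/4)/(-3724250) = (√(24384 + 16*(20 - 441) - 2*I*√10)/4)*(-1/3724250) = (√(24384 + 16*(-421) - 2*I*√10)/4)*(-1/3724250) = (√(24384 - 6736 - 2*I*√10)/4)*(-1/3724250) = (√(17648 - 2*I*√10)/4)*(-1/3724250) = -√(17648 - 2*I*√10)/14897000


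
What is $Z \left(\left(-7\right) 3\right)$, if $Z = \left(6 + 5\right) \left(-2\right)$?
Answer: $462$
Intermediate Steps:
$Z = -22$ ($Z = 11 \left(-2\right) = -22$)
$Z \left(\left(-7\right) 3\right) = - 22 \left(\left(-7\right) 3\right) = \left(-22\right) \left(-21\right) = 462$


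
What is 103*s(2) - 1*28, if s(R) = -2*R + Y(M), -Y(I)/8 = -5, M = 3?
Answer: 3680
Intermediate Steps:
Y(I) = 40 (Y(I) = -8*(-5) = 40)
s(R) = 40 - 2*R (s(R) = -2*R + 40 = 40 - 2*R)
103*s(2) - 1*28 = 103*(40 - 2*2) - 1*28 = 103*(40 - 4) - 28 = 103*36 - 28 = 3708 - 28 = 3680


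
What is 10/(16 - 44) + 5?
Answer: 65/14 ≈ 4.6429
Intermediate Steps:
10/(16 - 44) + 5 = 10/(-28) + 5 = -1/28*10 + 5 = -5/14 + 5 = 65/14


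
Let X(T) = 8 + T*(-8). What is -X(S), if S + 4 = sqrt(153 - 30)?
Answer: -40 + 8*sqrt(123) ≈ 48.724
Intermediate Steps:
S = -4 + sqrt(123) (S = -4 + sqrt(153 - 30) = -4 + sqrt(123) ≈ 7.0905)
X(T) = 8 - 8*T
-X(S) = -(8 - 8*(-4 + sqrt(123))) = -(8 + (32 - 8*sqrt(123))) = -(40 - 8*sqrt(123)) = -40 + 8*sqrt(123)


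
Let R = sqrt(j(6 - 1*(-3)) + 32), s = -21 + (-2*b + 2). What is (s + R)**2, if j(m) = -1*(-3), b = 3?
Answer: (25 - sqrt(35))**2 ≈ 364.20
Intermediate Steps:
j(m) = 3
s = -25 (s = -21 + (-2*3 + 2) = -21 + (-6 + 2) = -21 - 4 = -25)
R = sqrt(35) (R = sqrt(3 + 32) = sqrt(35) ≈ 5.9161)
(s + R)**2 = (-25 + sqrt(35))**2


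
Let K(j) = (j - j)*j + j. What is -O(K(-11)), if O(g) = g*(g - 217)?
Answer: -2508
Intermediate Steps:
K(j) = j (K(j) = 0*j + j = 0 + j = j)
O(g) = g*(-217 + g)
-O(K(-11)) = -(-11)*(-217 - 11) = -(-11)*(-228) = -1*2508 = -2508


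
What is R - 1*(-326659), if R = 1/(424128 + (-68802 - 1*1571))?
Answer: 115557254546/353755 ≈ 3.2666e+5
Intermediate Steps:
R = 1/353755 (R = 1/(424128 + (-68802 - 1571)) = 1/(424128 - 70373) = 1/353755 ≈ 2.8268e-6)
R - 1*(-326659) = 1/353755 - 1*(-326659) = 1/353755 + 326659 = 115557254546/353755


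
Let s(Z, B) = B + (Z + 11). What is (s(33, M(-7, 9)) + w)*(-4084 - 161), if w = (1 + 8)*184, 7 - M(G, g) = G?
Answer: -7275930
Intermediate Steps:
M(G, g) = 7 - G
s(Z, B) = 11 + B + Z (s(Z, B) = B + (11 + Z) = 11 + B + Z)
w = 1656 (w = 9*184 = 1656)
(s(33, M(-7, 9)) + w)*(-4084 - 161) = ((11 + (7 - 1*(-7)) + 33) + 1656)*(-4084 - 161) = ((11 + (7 + 7) + 33) + 1656)*(-4245) = ((11 + 14 + 33) + 1656)*(-4245) = (58 + 1656)*(-4245) = 1714*(-4245) = -7275930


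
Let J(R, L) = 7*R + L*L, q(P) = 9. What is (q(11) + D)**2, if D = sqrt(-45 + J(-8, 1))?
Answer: -19 + 180*I ≈ -19.0 + 180.0*I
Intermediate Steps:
J(R, L) = L**2 + 7*R (J(R, L) = 7*R + L**2 = L**2 + 7*R)
D = 10*I (D = sqrt(-45 + (1**2 + 7*(-8))) = sqrt(-45 + (1 - 56)) = sqrt(-45 - 55) = sqrt(-100) = 10*I ≈ 10.0*I)
(q(11) + D)**2 = (9 + 10*I)**2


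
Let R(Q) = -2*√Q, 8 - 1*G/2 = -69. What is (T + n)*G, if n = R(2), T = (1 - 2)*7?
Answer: -1078 - 308*√2 ≈ -1513.6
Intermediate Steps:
G = 154 (G = 16 - 2*(-69) = 16 + 138 = 154)
T = -7 (T = -1*7 = -7)
n = -2*√2 ≈ -2.8284
(T + n)*G = (-7 - 2*√2)*154 = -1078 - 308*√2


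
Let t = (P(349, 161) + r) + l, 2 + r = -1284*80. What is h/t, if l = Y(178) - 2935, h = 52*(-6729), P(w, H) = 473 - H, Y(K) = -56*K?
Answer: 349908/115313 ≈ 3.0344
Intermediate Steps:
h = -349908
r = -102722 (r = -2 - 1284*80 = -2 - 102720 = -102722)
l = -12903 (l = -56*178 - 2935 = -9968 - 2935 = -12903)
t = -115313 (t = ((473 - 1*161) - 102722) - 12903 = ((473 - 161) - 102722) - 12903 = (312 - 102722) - 12903 = -102410 - 12903 = -115313)
h/t = -349908/(-115313) = -349908*(-1/115313) = 349908/115313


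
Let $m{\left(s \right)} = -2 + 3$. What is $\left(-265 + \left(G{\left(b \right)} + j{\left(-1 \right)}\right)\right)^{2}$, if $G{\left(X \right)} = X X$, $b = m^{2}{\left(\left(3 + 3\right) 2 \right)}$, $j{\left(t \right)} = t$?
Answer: $70225$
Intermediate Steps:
$m{\left(s \right)} = 1$
$b = 1$ ($b = 1^{2} = 1$)
$G{\left(X \right)} = X^{2}$
$\left(-265 + \left(G{\left(b \right)} + j{\left(-1 \right)}\right)\right)^{2} = \left(-265 - \left(1 - 1^{2}\right)\right)^{2} = \left(-265 + \left(1 - 1\right)\right)^{2} = \left(-265 + 0\right)^{2} = \left(-265\right)^{2} = 70225$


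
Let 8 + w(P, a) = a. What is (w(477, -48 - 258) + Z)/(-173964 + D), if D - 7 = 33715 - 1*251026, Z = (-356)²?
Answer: -63211/195634 ≈ -0.32311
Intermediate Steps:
w(P, a) = -8 + a
Z = 126736
D = -217304 (D = 7 + (33715 - 1*251026) = 7 + (33715 - 251026) = 7 - 217311 = -217304)
(w(477, -48 - 258) + Z)/(-173964 + D) = ((-8 + (-48 - 258)) + 126736)/(-173964 - 217304) = ((-8 - 306) + 126736)/(-391268) = (-314 + 126736)*(-1/391268) = 126422*(-1/391268) = -63211/195634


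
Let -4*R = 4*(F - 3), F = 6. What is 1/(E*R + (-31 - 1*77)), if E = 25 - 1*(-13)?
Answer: -1/222 ≈ -0.0045045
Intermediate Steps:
E = 38 (E = 25 + 13 = 38)
R = -3 (R = -(6 - 3) = -3 ≈ -3.0000)
1/(E*R + (-31 - 1*77)) = 1/(38*(-3) + (-31 - 1*77)) = 1/(-114 + (-31 - 77)) = 1/(-114 - 108) = 1/(-222) = -1/222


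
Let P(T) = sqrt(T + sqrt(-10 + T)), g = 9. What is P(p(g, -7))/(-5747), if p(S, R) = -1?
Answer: -sqrt(-1 + I*sqrt(11))/5747 ≈ -0.00019314 - 0.00025996*I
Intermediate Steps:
P(p(g, -7))/(-5747) = sqrt(-1 + sqrt(-10 - 1))/(-5747) = sqrt(-1 + sqrt(-11))*(-1/5747) = sqrt(-1 + I*sqrt(11))*(-1/5747) = -sqrt(-1 + I*sqrt(11))/5747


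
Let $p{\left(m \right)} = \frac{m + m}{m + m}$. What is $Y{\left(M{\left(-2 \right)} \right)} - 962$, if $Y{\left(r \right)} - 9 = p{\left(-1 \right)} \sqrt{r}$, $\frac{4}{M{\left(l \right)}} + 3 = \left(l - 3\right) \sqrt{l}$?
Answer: $-953 + 2 \sqrt{- \frac{1}{3 + 5 i \sqrt{2}}} \approx -952.6 + 0.60172 i$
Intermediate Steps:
$p{\left(m \right)} = 1$ ($p{\left(m \right)} = \frac{2 m}{2 m} = 2 m \frac{1}{2 m} = 1$)
$M{\left(l \right)} = \frac{4}{-3 + \sqrt{l} \left(-3 + l\right)}$ ($M{\left(l \right)} = \frac{4}{-3 + \left(l - 3\right) \sqrt{l}} = \frac{4}{-3 + \left(-3 + l\right) \sqrt{l}} = \frac{4}{-3 + \sqrt{l} \left(-3 + l\right)}$)
$Y{\left(r \right)} = 9 + \sqrt{r}$ ($Y{\left(r \right)} = 9 + 1 \sqrt{r} = 9 + \sqrt{r}$)
$Y{\left(M{\left(-2 \right)} \right)} - 962 = \left(9 + \sqrt{\frac{4}{-3 + \left(-2\right)^{\frac{3}{2}} - 3 \sqrt{-2}}}\right) - 962 = \left(9 + \sqrt{\frac{4}{-3 - 2 i \sqrt{2} - 3 i \sqrt{2}}}\right) - 962 = \left(9 + \sqrt{\frac{4}{-3 - 5 i \sqrt{2}}}\right) - 962 = \left(9 + \frac{2}{\sqrt{-3 - 5 i \sqrt{2}}}\right) - 962 = -953 + \frac{2}{\sqrt{-3 - 5 i \sqrt{2}}}$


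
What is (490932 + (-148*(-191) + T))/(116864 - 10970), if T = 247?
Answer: 173149/35298 ≈ 4.9053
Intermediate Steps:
(490932 + (-148*(-191) + T))/(116864 - 10970) = (490932 + (-148*(-191) + 247))/(116864 - 10970) = (490932 + (28268 + 247))/105894 = (490932 + 28515)*(1/105894) = 519447*(1/105894) = 173149/35298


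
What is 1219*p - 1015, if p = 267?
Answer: 324458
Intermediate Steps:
1219*p - 1015 = 1219*267 - 1015 = 325473 - 1015 = 324458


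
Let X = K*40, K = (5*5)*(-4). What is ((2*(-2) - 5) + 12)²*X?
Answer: -36000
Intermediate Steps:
K = -100 (K = 25*(-4) = -100)
X = -4000 (X = -100*40 = -4000)
((2*(-2) - 5) + 12)²*X = ((2*(-2) - 5) + 12)²*(-4000) = ((-4 - 5) + 12)²*(-4000) = (-9 + 12)²*(-4000) = 3²*(-4000) = 9*(-4000) = -36000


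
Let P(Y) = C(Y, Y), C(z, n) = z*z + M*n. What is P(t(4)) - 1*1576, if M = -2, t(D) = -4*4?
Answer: -1288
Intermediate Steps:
t(D) = -16
C(z, n) = z**2 - 2*n (C(z, n) = z*z - 2*n = z**2 - 2*n)
P(Y) = Y**2 - 2*Y
P(t(4)) - 1*1576 = -16*(-2 - 16) - 1*1576 = -16*(-18) - 1576 = 288 - 1576 = -1288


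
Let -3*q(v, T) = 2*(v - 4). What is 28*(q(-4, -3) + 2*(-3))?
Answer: -56/3 ≈ -18.667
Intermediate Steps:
q(v, T) = 8/3 - 2*v/3 (q(v, T) = -2*(v - 4)/3 = -2*(-4 + v)/3 = -(-8 + 2*v)/3 = 8/3 - 2*v/3)
28*(q(-4, -3) + 2*(-3)) = 28*((8/3 - 2/3*(-4)) + 2*(-3)) = 28*((8/3 + 8/3) - 6) = 28*(16/3 - 6) = 28*(-2/3) = -56/3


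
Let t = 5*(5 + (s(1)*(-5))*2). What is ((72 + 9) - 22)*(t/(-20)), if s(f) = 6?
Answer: 3245/4 ≈ 811.25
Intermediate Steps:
t = -275 (t = 5*(5 + (6*(-5))*2) = 5*(5 - 30*2) = 5*(5 - 60) = 5*(-55) = -275)
((72 + 9) - 22)*(t/(-20)) = ((72 + 9) - 22)*(-275/(-20)) = (81 - 22)*(-275*(-1/20)) = 59*(55/4) = 3245/4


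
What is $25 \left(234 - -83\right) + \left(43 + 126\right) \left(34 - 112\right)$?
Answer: $-5257$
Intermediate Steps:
$25 \left(234 - -83\right) + \left(43 + 126\right) \left(34 - 112\right) = 25 \left(234 + 83\right) + 169 \left(-78\right) = 25 \cdot 317 - 13182 = 7925 - 13182 = -5257$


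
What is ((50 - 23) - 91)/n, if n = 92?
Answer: -16/23 ≈ -0.69565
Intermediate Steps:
((50 - 23) - 91)/n = ((50 - 23) - 91)/92 = (27 - 91)*(1/92) = -64*1/92 = -16/23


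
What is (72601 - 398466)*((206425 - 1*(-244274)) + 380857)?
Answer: -270974995940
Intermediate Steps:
(72601 - 398466)*((206425 - 1*(-244274)) + 380857) = -325865*((206425 + 244274) + 380857) = -325865*(450699 + 380857) = -325865*831556 = -270974995940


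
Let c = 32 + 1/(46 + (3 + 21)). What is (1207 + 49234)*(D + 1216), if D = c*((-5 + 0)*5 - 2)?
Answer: 1241504333/70 ≈ 1.7736e+7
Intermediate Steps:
c = 2241/70 (c = 32 + 1/(46 + 24) = 32 + 1/70 = 2241/70 ≈ 32.014)
D = -60507/70 (D = 2241*((-5 + 0)*5 - 2)/70 = 2241*(-5*5 - 2)/70 = 2241*(-25 - 2)/70 = (2241/70)*(-27) = -60507/70 ≈ -864.39)
(1207 + 49234)*(D + 1216) = (1207 + 49234)*(-60507/70 + 1216) = 50441*(24613/70) = 1241504333/70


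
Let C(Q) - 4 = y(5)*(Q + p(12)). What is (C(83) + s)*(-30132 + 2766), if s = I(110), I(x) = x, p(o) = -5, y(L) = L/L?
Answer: -5254272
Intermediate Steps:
y(L) = 1
s = 110
C(Q) = -1 + Q (C(Q) = 4 + 1*(Q - 5) = 4 + 1*(-5 + Q) = 4 + (-5 + Q) = -1 + Q)
(C(83) + s)*(-30132 + 2766) = ((-1 + 83) + 110)*(-30132 + 2766) = (82 + 110)*(-27366) = 192*(-27366) = -5254272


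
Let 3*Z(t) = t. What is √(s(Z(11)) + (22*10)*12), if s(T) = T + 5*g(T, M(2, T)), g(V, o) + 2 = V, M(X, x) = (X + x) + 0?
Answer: 2*√663 ≈ 51.498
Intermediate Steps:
M(X, x) = X + x
Z(t) = t/3
g(V, o) = -2 + V
s(T) = -10 + 6*T (s(T) = T + 5*(-2 + T) = T + (-10 + 5*T) = -10 + 6*T)
√(s(Z(11)) + (22*10)*12) = √((-10 + 6*((⅓)*11)) + (22*10)*12) = √((-10 + 6*(11/3)) + 220*12) = √((-10 + 22) + 2640) = √(12 + 2640) = √2652 = 2*√663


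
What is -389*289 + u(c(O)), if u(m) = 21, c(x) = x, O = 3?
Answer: -112400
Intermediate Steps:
-389*289 + u(c(O)) = -389*289 + 21 = -112421 + 21 = -112400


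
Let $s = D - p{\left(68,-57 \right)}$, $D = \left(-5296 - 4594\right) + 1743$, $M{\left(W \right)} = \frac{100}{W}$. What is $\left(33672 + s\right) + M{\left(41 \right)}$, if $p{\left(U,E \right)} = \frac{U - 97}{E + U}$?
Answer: $\frac{11514064}{451} \approx 25530.0$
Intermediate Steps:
$D = -8147$ ($D = -9890 + 1743 = -8147$)
$p{\left(U,E \right)} = \frac{-97 + U}{E + U}$
$s = - \frac{89588}{11}$ ($s = -8147 - \frac{-97 + 68}{-57 + 68} = -8147 - \frac{1}{11} \left(-29\right) = -8147 - - \frac{29}{11} = -8147 + \frac{29}{11} = - \frac{89588}{11} \approx -8144.4$)
$\left(33672 + s\right) + M{\left(41 \right)} = \left(33672 - \frac{89588}{11}\right) + \frac{100}{41} = \frac{280804}{11} + 100 \cdot \frac{1}{41} = \frac{280804}{11} + \frac{100}{41} = \frac{11514064}{451}$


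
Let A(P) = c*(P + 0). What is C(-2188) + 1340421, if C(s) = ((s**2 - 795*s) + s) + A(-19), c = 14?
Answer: 7864771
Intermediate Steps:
A(P) = 14*P (A(P) = 14*(P + 0) = 14*P)
C(s) = -266 + s**2 - 794*s (C(s) = ((s**2 - 795*s) + s) + 14*(-19) = (s**2 - 794*s) - 266 = -266 + s**2 - 794*s)
C(-2188) + 1340421 = (-266 + (-2188)**2 - 794*(-2188)) + 1340421 = (-266 + 4787344 + 1737272) + 1340421 = 6524350 + 1340421 = 7864771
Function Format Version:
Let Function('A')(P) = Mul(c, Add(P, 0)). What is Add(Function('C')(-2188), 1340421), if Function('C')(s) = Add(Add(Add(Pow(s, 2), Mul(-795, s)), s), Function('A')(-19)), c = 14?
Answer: 7864771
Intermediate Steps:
Function('A')(P) = Mul(14, P) (Function('A')(P) = Mul(14, Add(P, 0)) = Mul(14, P))
Function('C')(s) = Add(-266, Pow(s, 2), Mul(-794, s)) (Function('C')(s) = Add(Add(Add(Pow(s, 2), Mul(-795, s)), s), Mul(14, -19)) = Add(Add(Pow(s, 2), Mul(-794, s)), -266) = Add(-266, Pow(s, 2), Mul(-794, s)))
Add(Function('C')(-2188), 1340421) = Add(Add(-266, Pow(-2188, 2), Mul(-794, -2188)), 1340421) = Add(Add(-266, 4787344, 1737272), 1340421) = Add(6524350, 1340421) = 7864771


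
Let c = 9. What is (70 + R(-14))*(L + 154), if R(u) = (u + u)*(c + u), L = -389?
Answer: -49350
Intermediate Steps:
R(u) = 2*u*(9 + u) (R(u) = (u + u)*(9 + u) = (2*u)*(9 + u) = 2*u*(9 + u))
(70 + R(-14))*(L + 154) = (70 + 2*(-14)*(9 - 14))*(-389 + 154) = (70 + 2*(-14)*(-5))*(-235) = (70 + 140)*(-235) = 210*(-235) = -49350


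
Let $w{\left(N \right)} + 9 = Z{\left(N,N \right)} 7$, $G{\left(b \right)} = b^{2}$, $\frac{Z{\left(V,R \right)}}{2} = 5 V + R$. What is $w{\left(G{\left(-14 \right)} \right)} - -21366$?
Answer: $37821$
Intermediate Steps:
$Z{\left(V,R \right)} = 2 R + 10 V$ ($Z{\left(V,R \right)} = 2 \left(5 V + R\right) = 2 \left(R + 5 V\right) = 2 R + 10 V$)
$w{\left(N \right)} = -9 + 84 N$ ($w{\left(N \right)} = -9 + \left(2 N + 10 N\right) 7 = -9 + 12 N 7 = -9 + 84 N$)
$w{\left(G{\left(-14 \right)} \right)} - -21366 = \left(-9 + 84 \left(-14\right)^{2}\right) - -21366 = \left(-9 + 84 \cdot 196\right) + 21366 = \left(-9 + 16464\right) + 21366 = 16455 + 21366 = 37821$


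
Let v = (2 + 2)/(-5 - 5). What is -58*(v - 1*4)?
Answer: 1276/5 ≈ 255.20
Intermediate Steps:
v = -2/5 (v = 4/(-10) = 4*(-1/10) = -2/5 ≈ -0.40000)
-58*(v - 1*4) = -58*(-2/5 - 1*4) = -58*(-2/5 - 4) = -58*(-22/5) = 1276/5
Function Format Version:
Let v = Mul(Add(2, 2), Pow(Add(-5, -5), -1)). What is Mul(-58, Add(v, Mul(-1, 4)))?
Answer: Rational(1276, 5) ≈ 255.20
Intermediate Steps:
v = Rational(-2, 5) (v = Mul(4, Pow(-10, -1)) = Mul(4, Rational(-1, 10)) = Rational(-2, 5) ≈ -0.40000)
Mul(-58, Add(v, Mul(-1, 4))) = Mul(-58, Add(Rational(-2, 5), Mul(-1, 4))) = Mul(-58, Add(Rational(-2, 5), -4)) = Mul(-58, Rational(-22, 5)) = Rational(1276, 5)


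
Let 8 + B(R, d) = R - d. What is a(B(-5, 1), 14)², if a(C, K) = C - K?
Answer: 784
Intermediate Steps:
B(R, d) = -8 + R - d (B(R, d) = -8 + (R - d) = -8 + R - d)
a(B(-5, 1), 14)² = ((-8 - 5 - 1*1) - 1*14)² = ((-8 - 5 - 1) - 14)² = (-14 - 14)² = (-28)² = 784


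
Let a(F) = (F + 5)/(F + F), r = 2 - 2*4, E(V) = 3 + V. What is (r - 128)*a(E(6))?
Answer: -938/9 ≈ -104.22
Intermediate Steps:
r = -6 (r = 2 - 8 = -6)
a(F) = (5 + F)/(2*F) (a(F) = (5 + F)/((2*F)) = (5 + F)*(1/(2*F)) = (5 + F)/(2*F))
(r - 128)*a(E(6)) = (-6 - 128)*((5 + (3 + 6))/(2*(3 + 6))) = -67*(5 + 9)/9 = -67*14/9 = -134*7/9 = -938/9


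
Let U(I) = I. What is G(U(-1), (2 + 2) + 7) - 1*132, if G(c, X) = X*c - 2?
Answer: -145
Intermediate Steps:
G(c, X) = -2 + X*c
G(U(-1), (2 + 2) + 7) - 1*132 = (-2 + ((2 + 2) + 7)*(-1)) - 1*132 = (-2 + (4 + 7)*(-1)) - 132 = (-2 + 11*(-1)) - 132 = (-2 - 11) - 132 = -13 - 132 = -145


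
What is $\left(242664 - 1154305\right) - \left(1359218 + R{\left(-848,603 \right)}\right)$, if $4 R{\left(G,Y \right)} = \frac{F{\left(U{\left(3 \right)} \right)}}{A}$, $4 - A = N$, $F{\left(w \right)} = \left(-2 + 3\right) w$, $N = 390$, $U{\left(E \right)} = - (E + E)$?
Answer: $- \frac{1753103151}{772} \approx -2.2709 \cdot 10^{6}$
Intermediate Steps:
$U{\left(E \right)} = - 2 E$
$F{\left(w \right)} = w$ ($F{\left(w \right)} = 1 w = w$)
$A = -386$ ($A = 4 - 390 = -386$)
$R{\left(G,Y \right)} = \frac{3}{772}$ ($R{\left(G,Y \right)} = \frac{\left(-2\right) 3 \frac{1}{-386}}{4} = \frac{\left(-6\right) \left(- \frac{1}{386}\right)}{4} = \frac{1}{4} \cdot \frac{3}{193} = \frac{3}{772}$)
$\left(242664 - 1154305\right) - \left(1359218 + R{\left(-848,603 \right)}\right) = \left(242664 - 1154305\right) - \frac{1049316299}{772} = -911641 - \frac{1049316299}{772} = - \frac{1753103151}{772}$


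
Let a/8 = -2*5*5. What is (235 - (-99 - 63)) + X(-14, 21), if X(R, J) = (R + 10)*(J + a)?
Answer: 1913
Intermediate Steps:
a = -400 (a = 8*(-2*5*5) = 8*(-10*5) = 8*(-50) = -400)
X(R, J) = (-400 + J)*(10 + R) (X(R, J) = (R + 10)*(J - 400) = (10 + R)*(-400 + J) = (-400 + J)*(10 + R))
(235 - (-99 - 63)) + X(-14, 21) = (235 - (-99 - 63)) + (-4000 - 400*(-14) + 10*21 + 21*(-14)) = (235 - 1*(-162)) + (-4000 + 5600 + 210 - 294) = (235 + 162) + 1516 = 397 + 1516 = 1913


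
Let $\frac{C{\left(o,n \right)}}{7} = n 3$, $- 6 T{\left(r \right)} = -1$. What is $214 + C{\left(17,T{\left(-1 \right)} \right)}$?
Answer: $\frac{435}{2} \approx 217.5$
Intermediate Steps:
$T{\left(r \right)} = \frac{1}{6}$ ($T{\left(r \right)} = \left(- \frac{1}{6}\right) \left(-1\right) = \frac{1}{6}$)
$C{\left(o,n \right)} = 21 n$ ($C{\left(o,n \right)} = 7 n 3 = 7 \cdot 3 n = 21 n$)
$214 + C{\left(17,T{\left(-1 \right)} \right)} = 214 + 21 \cdot \frac{1}{6} = 214 + \frac{7}{2} = \frac{435}{2}$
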